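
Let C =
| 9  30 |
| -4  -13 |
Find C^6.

tr C = -4 and det C = 3, so the characteristic polynomial is λ² − (-4)λ + (3) with roots -3 and -1.
Eigenvectors give P = [[-5, -3], [2, 1]] with P⁻¹ = [[1, 3], [-2, -5]], and C = P·diag(-3, -1)·P⁻¹.
Then C^6 = P·diag(729, 1)·P⁻¹ = [[-3645, -3], [1458, 1]] · [[1, 3], [-2, -5]] = [[-3639, -10920], [1456, 4369]].

[[-3639, -10920], [1456, 4369]]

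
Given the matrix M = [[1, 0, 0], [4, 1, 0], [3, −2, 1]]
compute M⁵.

M = I + N where N = [[0, 0, 0], [4, 0, 0], [3, −2, 0]] is strictly lower-triangular, so N³ = 0.
(I + N)⁵ = I + 5·N + 10·N² = [[1, 0, 0], [20, 1, 0], [−65, −10, 1]].

[[1, 0, 0], [20, 1, 0], [−65, −10, 1]]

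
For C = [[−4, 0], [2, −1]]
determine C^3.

C^2 = [[16, 0], [−10, 1]]
C^3 = [[−64, 0], [42, −1]]

[[−64, 0], [42, −1]]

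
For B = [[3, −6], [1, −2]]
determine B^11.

B² = B (a projection; rank 1, trace 1), so B^11 = B.

[[3, −6], [1, −2]]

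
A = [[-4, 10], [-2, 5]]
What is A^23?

A² = A (a projection; rank 1, trace 1), so A^23 = A.

[[-4, 10], [-2, 5]]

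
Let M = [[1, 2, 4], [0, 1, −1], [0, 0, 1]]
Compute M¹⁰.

M = I + N where N = [[0, 2, 4], [0, 0, −1], [0, 0, 0]] is strictly upper-triangular, so N³ = 0.
(I + N)¹⁰ = I + 10·N + 45·N² = [[1, 20, −50], [0, 1, −10], [0, 0, 1]].

[[1, 20, −50], [0, 1, −10], [0, 0, 1]]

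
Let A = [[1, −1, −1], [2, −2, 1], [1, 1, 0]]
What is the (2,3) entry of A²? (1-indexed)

−4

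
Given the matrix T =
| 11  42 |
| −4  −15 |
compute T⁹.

tr T = −4 and det T = 3, so the characteristic polynomial is λ² − (−4)λ + (3) with roots −3 and −1.
Eigenvectors give P = [[−3, 7], [1, −2]] with P⁻¹ = [[2, 7], [1, 3]], and T = P·diag(−3, −1)·P⁻¹.
Then T⁹ = P·diag(−19683, −1)·P⁻¹ = [[59049, −7], [−19683, 2]] · [[2, 7], [1, 3]] = [[118091, 413322], [−39364, −137775]].

[[118091, 413322], [−39364, −137775]]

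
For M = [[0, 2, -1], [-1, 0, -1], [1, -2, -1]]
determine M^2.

[[-3, 2, -1], [-1, 0, 2], [1, 4, 2]]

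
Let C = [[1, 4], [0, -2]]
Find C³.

C² = [[1, -4], [0, 4]]
C³ = [[1, 12], [0, -8]]

[[1, 12], [0, -8]]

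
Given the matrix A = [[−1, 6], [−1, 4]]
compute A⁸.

[[−509, 1530], [−255, 766]]

tr A = 3 and det A = 2, so the characteristic polynomial is λ² − (3)λ + (2) with roots 2 and 1.
Eigenvectors give P = [[2, −3], [1, −1]] with P⁻¹ = [[−1, 3], [−1, 2]], and A = P·diag(2, 1)·P⁻¹.
Then A⁸ = P·diag(256, 1)·P⁻¹ = [[512, −3], [256, −1]] · [[−1, 3], [−1, 2]] = [[−509, 1530], [−255, 766]].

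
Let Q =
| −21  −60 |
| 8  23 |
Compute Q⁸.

[[−32799, −98400], [13120, 39361]]

tr Q = 2 and det Q = −3, so the characteristic polynomial is λ² − (2)λ + (−3) with roots 3 and −1.
Eigenvectors give P = [[5, −3], [−2, 1]] with P⁻¹ = [[−1, −3], [−2, −5]], and Q = P·diag(3, −1)·P⁻¹.
Then Q⁸ = P·diag(6561, 1)·P⁻¹ = [[32805, −3], [−13122, 1]] · [[−1, −3], [−2, −5]] = [[−32799, −98400], [13120, 39361]].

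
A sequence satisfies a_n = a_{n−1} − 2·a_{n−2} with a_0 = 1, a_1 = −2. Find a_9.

With companion matrix Q = [[1, −2], [1, 0]], [a_n, a_{n−1}]ᵀ = Q·[a_{n−1}, a_{n−2}]ᵀ, so [a_9, a_8]ᵀ = Q^8·[a_1, a_0]ᵀ.
Q^8 = [[−17, 6], [−3, −14]], giving [a_9, a_8]ᵀ = [[40], [−8]].

40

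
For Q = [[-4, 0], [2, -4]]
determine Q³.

[[-64, 0], [96, -64]]

Q² = [[16, 0], [-16, 16]]
Q³ = [[-64, 0], [96, -64]]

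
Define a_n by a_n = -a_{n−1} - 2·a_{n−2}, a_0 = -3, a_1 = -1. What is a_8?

39

With companion matrix M = [[-1, -2], [1, 0]], [a_n, a_{n−1}]ᵀ = M·[a_{n−1}, a_{n−2}]ᵀ, so [a_8, a_7]ᵀ = M⁷·[a_1, a_0]ᵀ.
M⁷ = [[3, -14], [7, 10]], giving [a_8, a_7]ᵀ = [[39], [-37]].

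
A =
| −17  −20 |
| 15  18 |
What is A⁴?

tr A = 1 and det A = −6, so the characteristic polynomial is λ² − (1)λ + (−6) with roots −2 and 3.
Eigenvectors give P = [[4, −1], [−3, 1]] with P⁻¹ = [[1, 1], [3, 4]], and A = P·diag(−2, 3)·P⁻¹.
Then A⁴ = P·diag(16, 81)·P⁻¹ = [[64, −81], [−48, 81]] · [[1, 1], [3, 4]] = [[−179, −260], [195, 276]].

[[−179, −260], [195, 276]]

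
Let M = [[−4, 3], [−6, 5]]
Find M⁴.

[[−14, 15], [−30, 31]]

tr M = 1 and det M = −2, so the characteristic polynomial is λ² − (1)λ + (−2) with roots 2 and −1.
Eigenvectors give P = [[−1, 1], [−2, 1]] with P⁻¹ = [[1, −1], [2, −1]], and M = P·diag(2, −1)·P⁻¹.
Then M⁴ = P·diag(16, 1)·P⁻¹ = [[−16, 1], [−32, 1]] · [[1, −1], [2, −1]] = [[−14, 15], [−30, 31]].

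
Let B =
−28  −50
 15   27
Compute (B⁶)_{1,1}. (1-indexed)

tr B = −1 and det B = −6, so the characteristic polynomial is λ² − (−1)λ + (−6) with roots 2 and −3.
Eigenvectors give P = [[−5, −2], [3, 1]] with P⁻¹ = [[1, 2], [−3, −5]], and B = P·diag(2, −3)·P⁻¹.
Then B⁶ = P·diag(64, 729)·P⁻¹ = [[−320, −1458], [192, 729]] · [[1, 2], [−3, −5]] = [[4054, 6650], [−1995, −3261]].

4054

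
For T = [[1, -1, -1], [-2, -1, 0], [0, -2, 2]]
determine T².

[[3, 2, -3], [0, 3, 2], [4, -2, 4]]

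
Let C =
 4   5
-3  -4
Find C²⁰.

C² = I (check: tr C = 0 and det C = -1), so C²⁰ = I since 20 is even.

[[1, 0], [0, 1]]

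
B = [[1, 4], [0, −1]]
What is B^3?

[[1, 4], [0, −1]]

B² = I (check: tr B = 0 and det B = −1), so B^3 = B since 3 is odd.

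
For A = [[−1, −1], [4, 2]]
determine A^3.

A^2 = [[−3, −1], [4, 0]]
A^3 = [[−1, 1], [−4, −4]]

[[−1, 1], [−4, −4]]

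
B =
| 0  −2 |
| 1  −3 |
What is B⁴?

B² = [[−2, 6], [−3, 7]]
B³ = [[6, −14], [7, −15]]
B⁴ = [[−14, 30], [−15, 31]]

[[−14, 30], [−15, 31]]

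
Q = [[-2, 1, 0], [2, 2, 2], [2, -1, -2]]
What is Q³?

[[-8, 4, -4], [0, 12, 8], [28, -8, 0]]

Q² = [[6, 0, 2], [4, 4, 0], [-10, 2, 2]]
Q³ = [[-8, 4, -4], [0, 12, 8], [28, -8, 0]]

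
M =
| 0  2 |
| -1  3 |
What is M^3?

[[-6, 14], [-7, 15]]

tr M = 3 and det M = 2, so the characteristic polynomial is λ² − (3)λ + (2) with roots 2 and 1.
Eigenvectors give P = [[-1, 2], [-1, 1]] with P⁻¹ = [[1, -2], [1, -1]], and M = P·diag(2, 1)·P⁻¹.
Then M^3 = P·diag(8, 1)·P⁻¹ = [[-8, 2], [-8, 1]] · [[1, -2], [1, -1]] = [[-6, 14], [-7, 15]].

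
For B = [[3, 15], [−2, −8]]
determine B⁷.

tr B = −5 and det B = 6, so the characteristic polynomial is λ² − (−5)λ + (6) with roots −3 and −2.
Eigenvectors give P = [[5, 3], [−2, −1]] with P⁻¹ = [[−1, −3], [2, 5]], and B = P·diag(−3, −2)·P⁻¹.
Then B⁷ = P·diag(−2187, −128)·P⁻¹ = [[−10935, −384], [4374, 128]] · [[−1, −3], [2, 5]] = [[10167, 30885], [−4118, −12482]].

[[10167, 30885], [−4118, −12482]]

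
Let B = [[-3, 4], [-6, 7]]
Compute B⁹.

tr B = 4 and det B = 3, so the characteristic polynomial is λ² − (4)λ + (3) with roots 3 and 1.
Eigenvectors give P = [[-2, 1], [-3, 1]] with P⁻¹ = [[1, -1], [3, -2]], and B = P·diag(3, 1)·P⁻¹.
Then B⁹ = P·diag(19683, 1)·P⁻¹ = [[-39366, 1], [-59049, 1]] · [[1, -1], [3, -2]] = [[-39363, 39364], [-59046, 59047]].

[[-39363, 39364], [-59046, 59047]]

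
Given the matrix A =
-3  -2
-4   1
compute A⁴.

[[321, 104], [208, 113]]

A² = [[17, 4], [8, 9]]
A³ = [[-67, -30], [-60, -7]]
A⁴ = [[321, 104], [208, 113]]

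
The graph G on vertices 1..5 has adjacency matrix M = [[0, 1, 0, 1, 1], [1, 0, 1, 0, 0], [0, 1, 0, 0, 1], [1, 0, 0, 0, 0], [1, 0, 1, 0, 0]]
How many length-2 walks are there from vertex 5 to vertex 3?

0

The number of length-2 walks from vertex 5 to vertex 3 is entry (5,3) of M^2, where M is the adjacency matrix.
M^2 = [[3, 0, 2, 0, 0], [0, 2, 0, 1, 2], [2, 0, 2, 0, 0], [0, 1, 0, 1, 1], [0, 2, 0, 1, 2]]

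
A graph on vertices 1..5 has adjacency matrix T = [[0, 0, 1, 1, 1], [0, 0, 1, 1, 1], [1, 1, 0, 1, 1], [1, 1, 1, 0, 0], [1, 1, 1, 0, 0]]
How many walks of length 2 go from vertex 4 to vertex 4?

3

The number of length-2 walks from vertex 4 to vertex 4 is entry (4,4) of T², where T is the adjacency matrix.
T² = [[3, 3, 2, 1, 1], [3, 3, 2, 1, 1], [2, 2, 4, 2, 2], [1, 1, 2, 3, 3], [1, 1, 2, 3, 3]]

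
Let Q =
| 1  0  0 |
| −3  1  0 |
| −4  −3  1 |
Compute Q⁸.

Q = I + N where N = [[0, 0, 0], [−3, 0, 0], [−4, −3, 0]] is strictly lower-triangular, so N³ = 0.
(I + N)⁸ = I + 8·N + 28·N² = [[1, 0, 0], [−24, 1, 0], [220, −24, 1]].

[[1, 0, 0], [−24, 1, 0], [220, −24, 1]]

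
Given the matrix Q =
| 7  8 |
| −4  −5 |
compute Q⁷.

[[4375, 4376], [−2188, −2189]]

tr Q = 2 and det Q = −3, so the characteristic polynomial is λ² − (2)λ + (−3) with roots 3 and −1.
Eigenvectors give P = [[2, −1], [−1, 1]] with P⁻¹ = [[1, 1], [1, 2]], and Q = P·diag(3, −1)·P⁻¹.
Then Q⁷ = P·diag(2187, −1)·P⁻¹ = [[4374, 1], [−2187, −1]] · [[1, 1], [1, 2]] = [[4375, 4376], [−2188, −2189]].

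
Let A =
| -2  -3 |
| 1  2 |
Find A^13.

[[-2, -3], [1, 2]]

A² = I (check: tr A = 0 and det A = -1), so A^13 = A since 13 is odd.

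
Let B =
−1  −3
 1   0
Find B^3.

[[5, 6], [−2, 3]]

B^2 = [[−2, 3], [−1, −3]]
B^3 = [[5, 6], [−2, 3]]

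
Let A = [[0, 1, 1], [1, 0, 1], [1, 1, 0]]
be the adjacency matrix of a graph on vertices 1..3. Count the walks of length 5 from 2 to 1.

The number of length-5 walks from vertex 2 to vertex 1 is entry (2,1) of A^5, where A is the adjacency matrix.
A^2 = [[2, 1, 1], [1, 2, 1], [1, 1, 2]]
A^3 = [[2, 3, 3], [3, 2, 3], [3, 3, 2]]
A^4 = [[6, 5, 5], [5, 6, 5], [5, 5, 6]]
A^5 = [[10, 11, 11], [11, 10, 11], [11, 11, 10]]

11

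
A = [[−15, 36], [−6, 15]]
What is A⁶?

[[729, 0], [0, 729]]

tr A = 0 and det A = −9, so the characteristic polynomial is λ² − (0)λ + (−9) with roots 3 and −3.
Eigenvectors give P = [[−2, 3], [−1, 1]] with P⁻¹ = [[1, −3], [1, −2]], and A = P·diag(3, −3)·P⁻¹.
Then A⁶ = P·diag(729, 729)·P⁻¹ = [[−1458, 2187], [−729, 729]] · [[1, −3], [1, −2]] = [[729, 0], [0, 729]].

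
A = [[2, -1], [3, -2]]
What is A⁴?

[[1, 0], [0, 1]]

A² = I (check: tr A = 0 and det A = -1), so A⁴ = I since 4 is even.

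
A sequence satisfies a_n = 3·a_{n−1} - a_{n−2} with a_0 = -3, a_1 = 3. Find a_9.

10713

With companion matrix Q = [[3, -1], [1, 0]], [a_n, a_{n−1}]ᵀ = Q·[a_{n−1}, a_{n−2}]ᵀ, so [a_9, a_8]ᵀ = Q⁸·[a_1, a_0]ᵀ.
Q⁸ = [[2584, -987], [987, -377]], giving [a_9, a_8]ᵀ = [[10713], [4092]].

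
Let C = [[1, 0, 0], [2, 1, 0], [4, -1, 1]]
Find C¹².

[[1, 0, 0], [24, 1, 0], [-84, -12, 1]]

C = I + N where N = [[0, 0, 0], [2, 0, 0], [4, -1, 0]] is strictly lower-triangular, so N³ = 0.
(I + N)¹² = I + 12·N + 66·N² = [[1, 0, 0], [24, 1, 0], [-84, -12, 1]].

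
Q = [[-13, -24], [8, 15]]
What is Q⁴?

[[-239, -480], [160, 321]]

tr Q = 2 and det Q = -3, so the characteristic polynomial is λ² − (2)λ + (-3) with roots -1 and 3.
Eigenvectors give P = [[-2, -3], [1, 2]] with P⁻¹ = [[-2, -3], [1, 2]], and Q = P·diag(-1, 3)·P⁻¹.
Then Q⁴ = P·diag(1, 81)·P⁻¹ = [[-2, -243], [1, 162]] · [[-2, -3], [1, 2]] = [[-239, -480], [160, 321]].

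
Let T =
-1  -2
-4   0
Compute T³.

T² = [[9, 2], [4, 8]]
T³ = [[-17, -18], [-36, -8]]

[[-17, -18], [-36, -8]]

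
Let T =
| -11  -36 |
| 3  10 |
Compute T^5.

tr T = -1 and det T = -2, so the characteristic polynomial is λ² − (-1)λ + (-2) with roots 1 and -2.
Eigenvectors give P = [[3, -4], [-1, 1]] with P⁻¹ = [[-1, -4], [-1, -3]], and T = P·diag(1, -2)·P⁻¹.
Then T^5 = P·diag(1, -32)·P⁻¹ = [[3, 128], [-1, -32]] · [[-1, -4], [-1, -3]] = [[-131, -396], [33, 100]].

[[-131, -396], [33, 100]]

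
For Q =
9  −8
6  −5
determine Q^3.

tr Q = 4 and det Q = 3, so the characteristic polynomial is λ² − (4)λ + (3) with roots 3 and 1.
Eigenvectors give P = [[4, −1], [3, −1]] with P⁻¹ = [[1, −1], [3, −4]], and Q = P·diag(3, 1)·P⁻¹.
Then Q^3 = P·diag(27, 1)·P⁻¹ = [[108, −1], [81, −1]] · [[1, −1], [3, −4]] = [[105, −104], [78, −77]].

[[105, −104], [78, −77]]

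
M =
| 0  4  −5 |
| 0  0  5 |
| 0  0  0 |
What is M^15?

M is strictly triangular, hence nilpotent: M^3 = 0, so M^15 = 0.

[[0, 0, 0], [0, 0, 0], [0, 0, 0]]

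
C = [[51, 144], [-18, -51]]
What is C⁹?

tr C = 0 and det C = -9, so the characteristic polynomial is λ² − (0)λ + (-9) with roots -3 and 3.
Eigenvectors give P = [[8, -3], [-3, 1]] with P⁻¹ = [[-1, -3], [-3, -8]], and C = P·diag(-3, 3)·P⁻¹.
Then C⁹ = P·diag(-19683, 19683)·P⁻¹ = [[-157464, -59049], [59049, 19683]] · [[-1, -3], [-3, -8]] = [[334611, 944784], [-118098, -334611]].

[[334611, 944784], [-118098, -334611]]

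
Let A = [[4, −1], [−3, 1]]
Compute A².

[[19, −5], [−15, 4]]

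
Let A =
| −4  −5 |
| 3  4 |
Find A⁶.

A² = I (check: tr A = 0 and det A = −1), so A⁶ = I since 6 is even.

[[1, 0], [0, 1]]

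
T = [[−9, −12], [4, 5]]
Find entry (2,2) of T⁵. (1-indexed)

725

tr T = −4 and det T = 3, so the characteristic polynomial is λ² − (−4)λ + (3) with roots −1 and −3.
Eigenvectors give P = [[−3, 2], [2, −1]] with P⁻¹ = [[1, 2], [2, 3]], and T = P·diag(−1, −3)·P⁻¹.
Then T⁵ = P·diag(−1, −243)·P⁻¹ = [[3, −486], [−2, 243]] · [[1, 2], [2, 3]] = [[−969, −1452], [484, 725]].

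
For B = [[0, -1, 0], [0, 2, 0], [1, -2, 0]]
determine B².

[[0, -2, 0], [0, 4, 0], [0, -5, 0]]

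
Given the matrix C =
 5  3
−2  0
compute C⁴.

[[211, 195], [−130, −114]]

tr C = 5 and det C = 6, so the characteristic polynomial is λ² − (5)λ + (6) with roots 3 and 2.
Eigenvectors give P = [[3, 1], [−2, −1]] with P⁻¹ = [[1, 1], [−2, −3]], and C = P·diag(3, 2)·P⁻¹.
Then C⁴ = P·diag(81, 16)·P⁻¹ = [[243, 16], [−162, −16]] · [[1, 1], [−2, −3]] = [[211, 195], [−130, −114]].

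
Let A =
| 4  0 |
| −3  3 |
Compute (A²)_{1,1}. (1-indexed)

16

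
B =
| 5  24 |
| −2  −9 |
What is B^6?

tr B = −4 and det B = 3, so the characteristic polynomial is λ² − (−4)λ + (3) with roots −3 and −1.
Eigenvectors give P = [[−3, 4], [1, −1]] with P⁻¹ = [[1, 4], [1, 3]], and B = P·diag(−3, −1)·P⁻¹.
Then B^6 = P·diag(729, 1)·P⁻¹ = [[−2187, 4], [729, −1]] · [[1, 4], [1, 3]] = [[−2183, −8736], [728, 2913]].

[[−2183, −8736], [728, 2913]]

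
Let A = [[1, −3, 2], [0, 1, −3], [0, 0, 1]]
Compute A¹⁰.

[[1, −30, 425], [0, 1, −30], [0, 0, 1]]

A = I + N where N = [[0, −3, 2], [0, 0, −3], [0, 0, 0]] is strictly upper-triangular, so N³ = 0.
(I + N)¹⁰ = I + 10·N + 45·N² = [[1, −30, 425], [0, 1, −30], [0, 0, 1]].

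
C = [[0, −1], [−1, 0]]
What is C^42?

[[1, 0], [0, 1]]

C² = I (check: tr C = 0 and det C = −1), so C^42 = I since 42 is even.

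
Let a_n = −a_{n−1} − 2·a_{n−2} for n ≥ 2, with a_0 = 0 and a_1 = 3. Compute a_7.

21

With companion matrix T = [[−1, −2], [1, 0]], [a_n, a_{n−1}]ᵀ = T·[a_{n−1}, a_{n−2}]ᵀ, so [a_7, a_6]ᵀ = T^6·[a_1, a_0]ᵀ.
T^6 = [[7, 10], [−5, 2]], giving [a_7, a_6]ᵀ = [[21], [−15]].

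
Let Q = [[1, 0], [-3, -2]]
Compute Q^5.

[[1, 0], [-33, -32]]

tr Q = -1 and det Q = -2, so the characteristic polynomial is λ² − (-1)λ + (-2) with roots -2 and 1.
Eigenvectors give P = [[0, 1], [-1, -1]] with P⁻¹ = [[-1, -1], [1, 0]], and Q = P·diag(-2, 1)·P⁻¹.
Then Q^5 = P·diag(-32, 1)·P⁻¹ = [[0, 1], [32, -1]] · [[-1, -1], [1, 0]] = [[1, 0], [-33, -32]].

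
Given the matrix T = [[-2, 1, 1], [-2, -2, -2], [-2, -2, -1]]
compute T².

[[0, -6, -5], [12, 6, 4], [10, 4, 3]]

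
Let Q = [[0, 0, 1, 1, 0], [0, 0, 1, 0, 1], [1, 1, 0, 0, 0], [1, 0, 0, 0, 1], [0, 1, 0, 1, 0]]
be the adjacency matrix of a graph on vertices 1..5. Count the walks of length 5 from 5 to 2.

10

The number of length-5 walks from vertex 5 to vertex 2 is entry (5,2) of Q⁵, where Q is the adjacency matrix.
Q² = [[2, 1, 0, 0, 1], [1, 2, 0, 1, 0], [0, 0, 2, 1, 1], [0, 1, 1, 2, 0], [1, 0, 1, 0, 2]]
Q³ = [[0, 1, 3, 3, 1], [1, 0, 3, 1, 3], [3, 3, 0, 1, 1], [3, 1, 1, 0, 3], [1, 3, 1, 3, 0]]
Q⁴ = [[6, 4, 1, 1, 4], [4, 6, 1, 4, 1], [1, 1, 6, 4, 4], [1, 4, 4, 6, 1], [4, 1, 4, 1, 6]]
Q⁵ = [[2, 5, 10, 10, 5], [5, 2, 10, 5, 10], [10, 10, 2, 5, 5], [10, 5, 5, 2, 10], [5, 10, 5, 10, 2]]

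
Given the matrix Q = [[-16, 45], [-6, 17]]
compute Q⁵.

tr Q = 1 and det Q = -2, so the characteristic polynomial is λ² − (1)λ + (-2) with roots -1 and 2.
Eigenvectors give P = [[-3, -5], [-1, -2]] with P⁻¹ = [[-2, 5], [1, -3]], and Q = P·diag(-1, 2)·P⁻¹.
Then Q⁵ = P·diag(-1, 32)·P⁻¹ = [[3, -160], [1, -64]] · [[-2, 5], [1, -3]] = [[-166, 495], [-66, 197]].

[[-166, 495], [-66, 197]]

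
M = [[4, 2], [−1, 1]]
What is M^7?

tr M = 5 and det M = 6, so the characteristic polynomial is λ² − (5)λ + (6) with roots 3 and 2.
Eigenvectors give P = [[−2, −1], [1, 1]] with P⁻¹ = [[−1, −1], [1, 2]], and M = P·diag(3, 2)·P⁻¹.
Then M^7 = P·diag(2187, 128)·P⁻¹ = [[−4374, −128], [2187, 128]] · [[−1, −1], [1, 2]] = [[4246, 4118], [−2059, −1931]].

[[4246, 4118], [−2059, −1931]]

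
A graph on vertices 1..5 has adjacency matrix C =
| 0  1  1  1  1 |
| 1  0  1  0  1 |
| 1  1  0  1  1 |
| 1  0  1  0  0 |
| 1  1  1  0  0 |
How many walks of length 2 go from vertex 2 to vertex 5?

The number of length-2 walks from vertex 2 to vertex 5 is entry (2,5) of C², where C is the adjacency matrix.
C² = [[4, 2, 3, 1, 2], [2, 3, 2, 2, 2], [3, 2, 4, 1, 2], [1, 2, 1, 2, 2], [2, 2, 2, 2, 3]]

2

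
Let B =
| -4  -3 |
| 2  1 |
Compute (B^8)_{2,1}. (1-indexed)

tr B = -3 and det B = 2, so the characteristic polynomial is λ² − (-3)λ + (2) with roots -1 and -2.
Eigenvectors give P = [[-1, 3], [1, -2]] with P⁻¹ = [[2, 3], [1, 1]], and B = P·diag(-1, -2)·P⁻¹.
Then B^8 = P·diag(1, 256)·P⁻¹ = [[-1, 768], [1, -512]] · [[2, 3], [1, 1]] = [[766, 765], [-510, -509]].

-510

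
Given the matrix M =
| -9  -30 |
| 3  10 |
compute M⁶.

M² = M (a projection; rank 1, trace 1), so M⁶ = M.

[[-9, -30], [3, 10]]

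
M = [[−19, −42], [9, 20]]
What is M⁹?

[[−3079, −7182], [1539, 3590]]

tr M = 1 and det M = −2, so the characteristic polynomial is λ² − (1)λ + (−2) with roots 2 and −1.
Eigenvectors give P = [[−2, −7], [1, 3]] with P⁻¹ = [[3, 7], [−1, −2]], and M = P·diag(2, −1)·P⁻¹.
Then M⁹ = P·diag(512, −1)·P⁻¹ = [[−1024, 7], [512, −3]] · [[3, 7], [−1, −2]] = [[−3079, −7182], [1539, 3590]].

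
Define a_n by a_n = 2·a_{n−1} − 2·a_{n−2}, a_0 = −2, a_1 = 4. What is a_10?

With companion matrix Q = [[2, −2], [1, 0]], [a_n, a_{n−1}]ᵀ = Q·[a_{n−1}, a_{n−2}]ᵀ, so [a_10, a_9]ᵀ = Q^9·[a_1, a_0]ᵀ.
Q^9 = [[32, −32], [16, 0]], giving [a_10, a_9]ᵀ = [[192], [64]].

192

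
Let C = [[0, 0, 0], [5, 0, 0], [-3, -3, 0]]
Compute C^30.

C is strictly triangular, hence nilpotent: C^3 = 0, so C^30 = 0.

[[0, 0, 0], [0, 0, 0], [0, 0, 0]]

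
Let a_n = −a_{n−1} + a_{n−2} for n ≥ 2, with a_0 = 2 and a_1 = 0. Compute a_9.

−42

With companion matrix C = [[−1, 1], [1, 0]], [a_n, a_{n−1}]ᵀ = C·[a_{n−1}, a_{n−2}]ᵀ, so [a_9, a_8]ᵀ = C⁸·[a_1, a_0]ᵀ.
C⁸ = [[34, −21], [−21, 13]], giving [a_9, a_8]ᵀ = [[−42], [26]].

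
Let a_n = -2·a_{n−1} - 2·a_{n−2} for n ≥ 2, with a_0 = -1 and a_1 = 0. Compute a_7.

With companion matrix T = [[-2, -2], [1, 0]], [a_n, a_{n−1}]ᵀ = T·[a_{n−1}, a_{n−2}]ᵀ, so [a_7, a_6]ᵀ = T⁶·[a_1, a_0]ᵀ.
T⁶ = [[-8, -16], [8, 8]], giving [a_7, a_6]ᵀ = [[16], [-8]].

16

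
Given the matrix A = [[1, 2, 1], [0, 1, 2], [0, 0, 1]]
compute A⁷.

[[1, 14, 91], [0, 1, 14], [0, 0, 1]]

A = I + N where N = [[0, 2, 1], [0, 0, 2], [0, 0, 0]] is strictly upper-triangular, so N³ = 0.
(I + N)⁷ = I + 7·N + 21·N² = [[1, 14, 91], [0, 1, 14], [0, 0, 1]].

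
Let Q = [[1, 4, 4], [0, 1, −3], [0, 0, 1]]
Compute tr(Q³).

Q = I + N where N = [[0, 4, 4], [0, 0, −3], [0, 0, 0]] is strictly upper-triangular, so N³ = 0.
(I + N)³ = I + 3·N + 3·N² = [[1, 12, −24], [0, 1, −9], [0, 0, 1]].

3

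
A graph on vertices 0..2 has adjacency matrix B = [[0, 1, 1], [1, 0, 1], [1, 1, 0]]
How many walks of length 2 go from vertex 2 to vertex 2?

2

The number of length-2 walks from vertex 2 to vertex 2 is entry (2,2) of B^2, where B is the adjacency matrix.
B^2 = [[2, 1, 1], [1, 2, 1], [1, 1, 2]]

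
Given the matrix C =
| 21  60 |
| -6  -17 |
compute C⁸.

tr C = 4 and det C = 3, so the characteristic polynomial is λ² − (4)λ + (3) with roots 3 and 1.
Eigenvectors give P = [[10, -3], [-3, 1]] with P⁻¹ = [[1, 3], [3, 10]], and C = P·diag(3, 1)·P⁻¹.
Then C⁸ = P·diag(6561, 1)·P⁻¹ = [[65610, -3], [-19683, 1]] · [[1, 3], [3, 10]] = [[65601, 196800], [-19680, -59039]].

[[65601, 196800], [-19680, -59039]]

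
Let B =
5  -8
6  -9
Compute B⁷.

tr B = -4 and det B = 3, so the characteristic polynomial is λ² − (-4)λ + (3) with roots -3 and -1.
Eigenvectors give P = [[1, 4], [1, 3]] with P⁻¹ = [[-3, 4], [1, -1]], and B = P·diag(-3, -1)·P⁻¹.
Then B⁷ = P·diag(-2187, -1)·P⁻¹ = [[-2187, -4], [-2187, -3]] · [[-3, 4], [1, -1]] = [[6557, -8744], [6558, -8745]].

[[6557, -8744], [6558, -8745]]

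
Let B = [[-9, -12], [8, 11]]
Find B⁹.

[[-39369, -59052], [39368, 59051]]

tr B = 2 and det B = -3, so the characteristic polynomial is λ² − (2)λ + (-3) with roots 3 and -1.
Eigenvectors give P = [[-1, 3], [1, -2]] with P⁻¹ = [[2, 3], [1, 1]], and B = P·diag(3, -1)·P⁻¹.
Then B⁹ = P·diag(19683, -1)·P⁻¹ = [[-19683, -3], [19683, 2]] · [[2, 3], [1, 1]] = [[-39369, -59052], [39368, 59051]].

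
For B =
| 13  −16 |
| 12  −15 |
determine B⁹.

[[59053, −78736], [59052, −78735]]

tr B = −2 and det B = −3, so the characteristic polynomial is λ² − (−2)λ + (−3) with roots −3 and 1.
Eigenvectors give P = [[1, 4], [1, 3]] with P⁻¹ = [[−3, 4], [1, −1]], and B = P·diag(−3, 1)·P⁻¹.
Then B⁹ = P·diag(−19683, 1)·P⁻¹ = [[−19683, 4], [−19683, 3]] · [[−3, 4], [1, −1]] = [[59053, −78736], [59052, −78735]].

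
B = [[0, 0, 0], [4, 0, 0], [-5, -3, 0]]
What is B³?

B is strictly triangular, hence nilpotent: B³ = 0, so B³ = 0.

[[0, 0, 0], [0, 0, 0], [0, 0, 0]]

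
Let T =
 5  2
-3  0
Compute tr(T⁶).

793

tr T = 5 and det T = 6, so the characteristic polynomial is λ² − (5)λ + (6) with roots 3 and 2.
Eigenvectors give P = [[1, -2], [-1, 3]] with P⁻¹ = [[3, 2], [1, 1]], and T = P·diag(3, 2)·P⁻¹.
Then T⁶ = P·diag(729, 64)·P⁻¹ = [[729, -128], [-729, 192]] · [[3, 2], [1, 1]] = [[2059, 1330], [-1995, -1266]].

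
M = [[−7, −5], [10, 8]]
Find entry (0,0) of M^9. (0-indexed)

−20707

tr M = 1 and det M = −6, so the characteristic polynomial is λ² − (1)λ + (−6) with roots −2 and 3.
Eigenvectors give P = [[−1, 1], [1, −2]] with P⁻¹ = [[−2, −1], [−1, −1]], and M = P·diag(−2, 3)·P⁻¹.
Then M^9 = P·diag(−512, 19683)·P⁻¹ = [[512, 19683], [−512, −39366]] · [[−2, −1], [−1, −1]] = [[−20707, −20195], [40390, 39878]].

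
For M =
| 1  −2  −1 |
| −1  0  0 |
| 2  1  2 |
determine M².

[[1, −3, −3], [−1, 2, 1], [5, −2, 2]]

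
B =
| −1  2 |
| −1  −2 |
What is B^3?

B^2 = [[−1, −6], [3, 2]]
B^3 = [[7, 10], [−5, 2]]

[[7, 10], [−5, 2]]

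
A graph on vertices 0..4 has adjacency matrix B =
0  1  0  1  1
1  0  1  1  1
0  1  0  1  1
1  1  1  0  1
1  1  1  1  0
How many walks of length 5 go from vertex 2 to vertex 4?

The number of length-5 walks from vertex 2 to vertex 4 is entry (2,4) of B⁵, where B is the adjacency matrix.
B² = [[3, 2, 3, 2, 2], [2, 4, 2, 3, 3], [3, 2, 3, 2, 2], [2, 3, 2, 4, 3], [2, 3, 2, 3, 4]]
B³ = [[6, 10, 6, 10, 10], [10, 10, 10, 11, 11], [6, 10, 6, 10, 10], [10, 11, 10, 10, 11], [10, 11, 10, 11, 10]]
B⁴ = [[30, 32, 30, 32, 32], [32, 42, 32, 41, 41], [30, 32, 30, 32, 32], [32, 41, 32, 42, 41], [32, 41, 32, 41, 42]]
B⁵ = [[96, 124, 96, 124, 124], [124, 146, 124, 147, 147], [96, 124, 96, 124, 124], [124, 147, 124, 146, 147], [124, 147, 124, 147, 146]]

124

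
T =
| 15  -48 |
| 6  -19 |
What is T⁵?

tr T = -4 and det T = 3, so the characteristic polynomial is λ² − (-4)λ + (3) with roots -1 and -3.
Eigenvectors give P = [[3, -8], [1, -3]] with P⁻¹ = [[3, -8], [1, -3]], and T = P·diag(-1, -3)·P⁻¹.
Then T⁵ = P·diag(-1, -243)·P⁻¹ = [[-3, 1944], [-1, 729]] · [[3, -8], [1, -3]] = [[1935, -5808], [726, -2179]].

[[1935, -5808], [726, -2179]]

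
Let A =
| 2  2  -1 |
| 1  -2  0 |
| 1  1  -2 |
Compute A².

[[5, -1, 0], [0, 6, -1], [1, -2, 3]]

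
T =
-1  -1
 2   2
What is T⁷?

T² = T (a projection; rank 1, trace 1), so T⁷ = T.

[[-1, -1], [2, 2]]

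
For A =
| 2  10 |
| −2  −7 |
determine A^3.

[[68, 190], [−38, −103]]

tr A = −5 and det A = 6, so the characteristic polynomial is λ² − (−5)λ + (6) with roots −2 and −3.
Eigenvectors give P = [[5, −2], [−2, 1]] with P⁻¹ = [[1, 2], [2, 5]], and A = P·diag(−2, −3)·P⁻¹.
Then A^3 = P·diag(−8, −27)·P⁻¹ = [[−40, 54], [16, −27]] · [[1, 2], [2, 5]] = [[68, 190], [−38, −103]].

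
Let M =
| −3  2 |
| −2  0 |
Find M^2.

[[5, −6], [6, −4]]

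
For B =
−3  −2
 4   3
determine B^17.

B² = I (check: tr B = 0 and det B = −1), so B^17 = B since 17 is odd.

[[−3, −2], [4, 3]]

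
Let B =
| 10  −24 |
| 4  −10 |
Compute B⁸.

[[256, 0], [0, 256]]

tr B = 0 and det B = −4, so the characteristic polynomial is λ² − (0)λ + (−4) with roots 2 and −2.
Eigenvectors give P = [[3, −2], [1, −1]] with P⁻¹ = [[1, −2], [1, −3]], and B = P·diag(2, −2)·P⁻¹.
Then B⁸ = P·diag(256, 256)·P⁻¹ = [[768, −512], [256, −256]] · [[1, −2], [1, −3]] = [[256, 0], [0, 256]].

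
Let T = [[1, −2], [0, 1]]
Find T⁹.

[[1, −18], [0, 1]]

T = I + N where N = [[0, −2], [0, 0]] is strictly upper-triangular, so N² = 0.
(I + N)⁹ = I + 9·N = [[1, −18], [0, 1]].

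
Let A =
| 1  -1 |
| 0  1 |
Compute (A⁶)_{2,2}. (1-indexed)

1

A = I + N where N = [[0, -1], [0, 0]] is strictly upper-triangular, so N² = 0.
(I + N)⁶ = I + 6·N = [[1, -6], [0, 1]].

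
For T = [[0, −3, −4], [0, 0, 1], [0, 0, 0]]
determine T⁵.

[[0, 0, 0], [0, 0, 0], [0, 0, 0]]

T is strictly triangular, hence nilpotent: T³ = 0, so T⁵ = 0.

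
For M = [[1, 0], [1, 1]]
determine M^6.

M = I + N where N = [[0, 0], [1, 0]] is strictly lower-triangular, so N^2 = 0.
(I + N)^6 = I + 6·N = [[1, 0], [6, 1]].

[[1, 0], [6, 1]]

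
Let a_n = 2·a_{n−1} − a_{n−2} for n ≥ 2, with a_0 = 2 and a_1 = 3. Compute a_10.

12

With companion matrix T = [[2, −1], [1, 0]], [a_n, a_{n−1}]ᵀ = T·[a_{n−1}, a_{n−2}]ᵀ, so [a_10, a_9]ᵀ = T⁹·[a_1, a_0]ᵀ.
T⁹ = [[10, −9], [9, −8]], giving [a_10, a_9]ᵀ = [[12], [11]].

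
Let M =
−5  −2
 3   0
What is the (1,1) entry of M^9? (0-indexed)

37830

tr M = −5 and det M = 6, so the characteristic polynomial is λ² − (−5)λ + (6) with roots −3 and −2.
Eigenvectors give P = [[−1, −2], [1, 3]] with P⁻¹ = [[−3, −2], [1, 1]], and M = P·diag(−3, −2)·P⁻¹.
Then M^9 = P·diag(−19683, −512)·P⁻¹ = [[19683, 1024], [−19683, −1536]] · [[−3, −2], [1, 1]] = [[−58025, −38342], [57513, 37830]].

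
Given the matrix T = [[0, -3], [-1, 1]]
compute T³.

[[3, -12], [-4, 7]]

T² = [[3, -3], [-1, 4]]
T³ = [[3, -12], [-4, 7]]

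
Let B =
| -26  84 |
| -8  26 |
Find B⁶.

tr B = 0 and det B = -4, so the characteristic polynomial is λ² − (0)λ + (-4) with roots 2 and -2.
Eigenvectors give P = [[3, 7], [1, 2]] with P⁻¹ = [[-2, 7], [1, -3]], and B = P·diag(2, -2)·P⁻¹.
Then B⁶ = P·diag(64, 64)·P⁻¹ = [[192, 448], [64, 128]] · [[-2, 7], [1, -3]] = [[64, 0], [0, 64]].

[[64, 0], [0, 64]]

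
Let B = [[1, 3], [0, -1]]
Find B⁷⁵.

B² = I (check: tr B = 0 and det B = -1), so B⁷⁵ = B since 75 is odd.

[[1, 3], [0, -1]]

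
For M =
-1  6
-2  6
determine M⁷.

[[-6049, 12354], [-4118, 8364]]

tr M = 5 and det M = 6, so the characteristic polynomial is λ² − (5)λ + (6) with roots 2 and 3.
Eigenvectors give P = [[2, -3], [1, -2]] with P⁻¹ = [[2, -3], [1, -2]], and M = P·diag(2, 3)·P⁻¹.
Then M⁷ = P·diag(128, 2187)·P⁻¹ = [[256, -6561], [128, -4374]] · [[2, -3], [1, -2]] = [[-6049, 12354], [-4118, 8364]].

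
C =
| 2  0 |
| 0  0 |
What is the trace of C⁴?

C² = [[4, 0], [0, 0]]
C³ = [[8, 0], [0, 0]]
C⁴ = [[16, 0], [0, 0]]

16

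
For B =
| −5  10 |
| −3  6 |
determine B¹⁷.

[[−5, 10], [−3, 6]]

B² = B (a projection; rank 1, trace 1), so B¹⁷ = B.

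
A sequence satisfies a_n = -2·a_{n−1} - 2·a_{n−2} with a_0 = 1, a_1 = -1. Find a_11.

With companion matrix M = [[-2, -2], [1, 0]], [a_n, a_{n−1}]ᵀ = M·[a_{n−1}, a_{n−2}]ᵀ, so [a_11, a_10]ᵀ = M¹⁰·[a_1, a_0]ᵀ.
M¹⁰ = [[32, 64], [-32, -32]], giving [a_11, a_10]ᵀ = [[32], [0]].

32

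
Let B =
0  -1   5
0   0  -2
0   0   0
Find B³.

[[0, 0, 0], [0, 0, 0], [0, 0, 0]]

B is strictly triangular, hence nilpotent: B³ = 0, so B³ = 0.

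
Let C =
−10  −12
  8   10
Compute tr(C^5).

0

tr C = 0 and det C = −4, so the characteristic polynomial is λ² − (0)λ + (−4) with roots 2 and −2.
Eigenvectors give P = [[−1, 3], [1, −2]] with P⁻¹ = [[2, 3], [1, 1]], and C = P·diag(2, −2)·P⁻¹.
Then C^5 = P·diag(32, −32)·P⁻¹ = [[−32, −96], [32, 64]] · [[2, 3], [1, 1]] = [[−160, −192], [128, 160]].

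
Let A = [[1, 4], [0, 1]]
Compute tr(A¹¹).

2

A = I + N where N = [[0, 4], [0, 0]] is strictly upper-triangular, so N² = 0.
(I + N)¹¹ = I + 11·N = [[1, 44], [0, 1]].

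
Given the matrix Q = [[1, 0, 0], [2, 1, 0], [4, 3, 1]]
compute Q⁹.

[[1, 0, 0], [18, 1, 0], [252, 27, 1]]

Q = I + N where N = [[0, 0, 0], [2, 0, 0], [4, 3, 0]] is strictly lower-triangular, so N³ = 0.
(I + N)⁹ = I + 9·N + 36·N² = [[1, 0, 0], [18, 1, 0], [252, 27, 1]].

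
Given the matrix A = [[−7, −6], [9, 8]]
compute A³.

[[−19, −18], [27, 26]]

tr A = 1 and det A = −2, so the characteristic polynomial is λ² − (1)λ + (−2) with roots −1 and 2.
Eigenvectors give P = [[−1, 2], [1, −3]] with P⁻¹ = [[−3, −2], [−1, −1]], and A = P·diag(−1, 2)·P⁻¹.
Then A³ = P·diag(−1, 8)·P⁻¹ = [[1, 16], [−1, −24]] · [[−3, −2], [−1, −1]] = [[−19, −18], [27, 26]].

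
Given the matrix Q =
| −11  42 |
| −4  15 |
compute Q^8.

[[−39359, 137760], [−13120, 45921]]

tr Q = 4 and det Q = 3, so the characteristic polynomial is λ² − (4)λ + (3) with roots 1 and 3.
Eigenvectors give P = [[−7, 3], [−2, 1]] with P⁻¹ = [[−1, 3], [−2, 7]], and Q = P·diag(1, 3)·P⁻¹.
Then Q^8 = P·diag(1, 6561)·P⁻¹ = [[−7, 19683], [−2, 6561]] · [[−1, 3], [−2, 7]] = [[−39359, 137760], [−13120, 45921]].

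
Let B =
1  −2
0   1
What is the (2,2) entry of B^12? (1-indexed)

B = I + N where N = [[0, −2], [0, 0]] is strictly upper-triangular, so N^2 = 0.
(I + N)^12 = I + 12·N = [[1, −24], [0, 1]].

1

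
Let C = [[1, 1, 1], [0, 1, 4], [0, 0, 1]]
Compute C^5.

C = I + N where N = [[0, 1, 1], [0, 0, 4], [0, 0, 0]] is strictly upper-triangular, so N^3 = 0.
(I + N)^5 = I + 5·N + 10·N^2 = [[1, 5, 45], [0, 1, 20], [0, 0, 1]].

[[1, 5, 45], [0, 1, 20], [0, 0, 1]]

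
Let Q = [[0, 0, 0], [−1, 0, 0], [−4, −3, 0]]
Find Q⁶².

Q is strictly triangular, hence nilpotent: Q³ = 0, so Q⁶² = 0.

[[0, 0, 0], [0, 0, 0], [0, 0, 0]]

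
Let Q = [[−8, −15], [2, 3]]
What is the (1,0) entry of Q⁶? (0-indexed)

tr Q = −5 and det Q = 6, so the characteristic polynomial is λ² − (−5)λ + (6) with roots −3 and −2.
Eigenvectors give P = [[−3, −5], [1, 2]] with P⁻¹ = [[−2, −5], [1, 3]], and Q = P·diag(−3, −2)·P⁻¹.
Then Q⁶ = P·diag(729, 64)·P⁻¹ = [[−2187, −320], [729, 128]] · [[−2, −5], [1, 3]] = [[4054, 9975], [−1330, −3261]].

−1330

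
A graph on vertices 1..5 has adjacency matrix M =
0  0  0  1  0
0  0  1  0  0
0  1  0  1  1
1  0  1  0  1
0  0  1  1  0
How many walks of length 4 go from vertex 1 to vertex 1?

3

The number of length-4 walks from vertex 1 to vertex 1 is entry (1,1) of M^4, where M is the adjacency matrix.
M^2 = [[1, 0, 1, 0, 1], [0, 1, 0, 1, 1], [1, 0, 3, 1, 1], [0, 1, 1, 3, 1], [1, 1, 1, 1, 2]]
M^3 = [[0, 1, 1, 3, 1], [1, 0, 3, 1, 1], [1, 3, 2, 5, 4], [3, 1, 5, 2, 4], [1, 1, 4, 4, 2]]
M^4 = [[3, 1, 5, 2, 4], [1, 3, 2, 5, 4], [5, 2, 12, 7, 7], [2, 5, 7, 12, 7], [4, 4, 7, 7, 8]]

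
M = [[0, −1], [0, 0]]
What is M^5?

[[0, 0], [0, 0]]

M is strictly triangular, hence nilpotent: M^2 = 0, so M^5 = 0.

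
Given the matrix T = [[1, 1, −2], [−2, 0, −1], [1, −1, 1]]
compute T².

[[−3, 3, −5], [−3, −1, 3], [4, 0, 0]]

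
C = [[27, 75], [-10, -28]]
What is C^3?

tr C = -1 and det C = -6, so the characteristic polynomial is λ² − (-1)λ + (-6) with roots -3 and 2.
Eigenvectors give P = [[-5, -3], [2, 1]] with P⁻¹ = [[1, 3], [-2, -5]], and C = P·diag(-3, 2)·P⁻¹.
Then C^3 = P·diag(-27, 8)·P⁻¹ = [[135, -24], [-54, 8]] · [[1, 3], [-2, -5]] = [[183, 525], [-70, -202]].

[[183, 525], [-70, -202]]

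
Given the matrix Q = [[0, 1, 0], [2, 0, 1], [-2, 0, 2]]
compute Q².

[[2, 0, 1], [-2, 2, 2], [-4, -2, 4]]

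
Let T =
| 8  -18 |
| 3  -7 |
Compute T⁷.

[[386, -774], [129, -259]]

tr T = 1 and det T = -2, so the characteristic polynomial is λ² − (1)λ + (-2) with roots 2 and -1.
Eigenvectors give P = [[3, -2], [1, -1]] with P⁻¹ = [[1, -2], [1, -3]], and T = P·diag(2, -1)·P⁻¹.
Then T⁷ = P·diag(128, -1)·P⁻¹ = [[384, 2], [128, 1]] · [[1, -2], [1, -3]] = [[386, -774], [129, -259]].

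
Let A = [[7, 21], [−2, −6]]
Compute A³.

[[7, 21], [−2, −6]]

A² = A (a projection; rank 1, trace 1), so A³ = A.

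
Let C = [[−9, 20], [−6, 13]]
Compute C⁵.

tr C = 4 and det C = 3, so the characteristic polynomial is λ² − (4)λ + (3) with roots 1 and 3.
Eigenvectors give P = [[−2, 5], [−1, 3]] with P⁻¹ = [[−3, 5], [−1, 2]], and C = P·diag(1, 3)·P⁻¹.
Then C⁵ = P·diag(1, 243)·P⁻¹ = [[−2, 1215], [−1, 729]] · [[−3, 5], [−1, 2]] = [[−1209, 2420], [−726, 1453]].

[[−1209, 2420], [−726, 1453]]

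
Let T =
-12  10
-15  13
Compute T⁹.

tr T = 1 and det T = -6, so the characteristic polynomial is λ² − (1)λ + (-6) with roots 3 and -2.
Eigenvectors give P = [[-2, 1], [-3, 1]] with P⁻¹ = [[1, -1], [3, -2]], and T = P·diag(3, -2)·P⁻¹.
Then T⁹ = P·diag(19683, -512)·P⁻¹ = [[-39366, -512], [-59049, -512]] · [[1, -1], [3, -2]] = [[-40902, 40390], [-60585, 60073]].

[[-40902, 40390], [-60585, 60073]]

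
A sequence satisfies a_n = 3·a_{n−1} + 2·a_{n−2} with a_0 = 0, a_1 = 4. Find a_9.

89452

With companion matrix A = [[3, 2], [1, 0]], [a_n, a_{n−1}]ᵀ = A·[a_{n−1}, a_{n−2}]ᵀ, so [a_9, a_8]ᵀ = A^8·[a_1, a_0]ᵀ.
A^8 = [[22363, 12558], [6279, 3526]], giving [a_9, a_8]ᵀ = [[89452], [25116]].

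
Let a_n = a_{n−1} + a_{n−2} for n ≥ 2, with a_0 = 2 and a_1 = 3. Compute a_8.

89

With companion matrix T = [[1, 1], [1, 0]], [a_n, a_{n−1}]ᵀ = T·[a_{n−1}, a_{n−2}]ᵀ, so [a_8, a_7]ᵀ = T^7·[a_1, a_0]ᵀ.
T^7 = [[21, 13], [13, 8]], giving [a_8, a_7]ᵀ = [[89], [55]].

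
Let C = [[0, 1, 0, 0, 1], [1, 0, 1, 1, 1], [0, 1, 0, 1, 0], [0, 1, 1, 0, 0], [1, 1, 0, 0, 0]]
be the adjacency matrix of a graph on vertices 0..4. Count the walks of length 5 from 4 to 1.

The number of length-5 walks from vertex 4 to vertex 1 is entry (4,1) of C⁵, where C is the adjacency matrix.
C² = [[2, 1, 1, 1, 1], [1, 4, 1, 1, 1], [1, 1, 2, 1, 1], [1, 1, 1, 2, 1], [1, 1, 1, 1, 2]]
C³ = [[2, 5, 2, 2, 3], [5, 4, 5, 5, 5], [2, 5, 2, 3, 2], [2, 5, 3, 2, 2], [3, 5, 2, 2, 2]]
C⁴ = [[8, 9, 7, 7, 7], [9, 20, 9, 9, 9], [7, 9, 8, 7, 7], [7, 9, 7, 8, 7], [7, 9, 7, 7, 8]]
C⁵ = [[16, 29, 16, 16, 17], [29, 36, 29, 29, 29], [16, 29, 16, 17, 16], [16, 29, 17, 16, 16], [17, 29, 16, 16, 16]]

29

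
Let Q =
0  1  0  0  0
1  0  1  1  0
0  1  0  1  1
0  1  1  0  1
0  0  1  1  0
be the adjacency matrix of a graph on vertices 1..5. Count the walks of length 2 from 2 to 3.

The number of length-2 walks from vertex 2 to vertex 3 is entry (2,3) of Q², where Q is the adjacency matrix.
Q² = [[1, 0, 1, 1, 0], [0, 3, 1, 1, 2], [1, 1, 3, 2, 1], [1, 1, 2, 3, 1], [0, 2, 1, 1, 2]]

1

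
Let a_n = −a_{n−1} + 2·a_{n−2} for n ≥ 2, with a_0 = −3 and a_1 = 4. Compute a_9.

1194

With companion matrix B = [[−1, 2], [1, 0]], [a_n, a_{n−1}]ᵀ = B·[a_{n−1}, a_{n−2}]ᵀ, so [a_9, a_8]ᵀ = B⁸·[a_1, a_0]ᵀ.
B⁸ = [[171, −170], [−85, 86]], giving [a_9, a_8]ᵀ = [[1194], [−598]].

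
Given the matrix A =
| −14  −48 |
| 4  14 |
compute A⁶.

tr A = 0 and det A = −4, so the characteristic polynomial is λ² − (0)λ + (−4) with roots −2 and 2.
Eigenvectors give P = [[4, −3], [−1, 1]] with P⁻¹ = [[1, 3], [1, 4]], and A = P·diag(−2, 2)·P⁻¹.
Then A⁶ = P·diag(64, 64)·P⁻¹ = [[256, −192], [−64, 64]] · [[1, 3], [1, 4]] = [[64, 0], [0, 64]].

[[64, 0], [0, 64]]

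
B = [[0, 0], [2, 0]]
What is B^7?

[[0, 0], [0, 0]]

B is strictly triangular, hence nilpotent: B^2 = 0, so B^7 = 0.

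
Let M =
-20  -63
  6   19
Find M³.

tr M = -1 and det M = -2, so the characteristic polynomial is λ² − (-1)λ + (-2) with roots -2 and 1.
Eigenvectors give P = [[7, 3], [-2, -1]] with P⁻¹ = [[1, 3], [-2, -7]], and M = P·diag(-2, 1)·P⁻¹.
Then M³ = P·diag(-8, 1)·P⁻¹ = [[-56, 3], [16, -1]] · [[1, 3], [-2, -7]] = [[-62, -189], [18, 55]].

[[-62, -189], [18, 55]]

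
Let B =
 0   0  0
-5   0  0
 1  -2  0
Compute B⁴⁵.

B is strictly triangular, hence nilpotent: B³ = 0, so B⁴⁵ = 0.

[[0, 0, 0], [0, 0, 0], [0, 0, 0]]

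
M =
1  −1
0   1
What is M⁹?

[[1, −9], [0, 1]]

M = I + N where N = [[0, −1], [0, 0]] is strictly upper-triangular, so N² = 0.
(I + N)⁹ = I + 9·N = [[1, −9], [0, 1]].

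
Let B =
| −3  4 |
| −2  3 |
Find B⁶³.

B² = I (check: tr B = 0 and det B = −1), so B⁶³ = B since 63 is odd.

[[−3, 4], [−2, 3]]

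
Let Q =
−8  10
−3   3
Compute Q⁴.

tr Q = −5 and det Q = 6, so the characteristic polynomial is λ² − (−5)λ + (6) with roots −2 and −3.
Eigenvectors give P = [[−5, 2], [−3, 1]] with P⁻¹ = [[1, −2], [3, −5]], and Q = P·diag(−2, −3)·P⁻¹.
Then Q⁴ = P·diag(16, 81)·P⁻¹ = [[−80, 162], [−48, 81]] · [[1, −2], [3, −5]] = [[406, −650], [195, −309]].

[[406, −650], [195, −309]]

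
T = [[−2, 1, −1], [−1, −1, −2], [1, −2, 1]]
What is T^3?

[[−4, 5, −1], [−5, −5, −8], [1, −8, 1]]

T^2 = [[2, −1, −1], [1, 4, 1], [1, 1, 4]]
T^3 = [[−4, 5, −1], [−5, −5, −8], [1, −8, 1]]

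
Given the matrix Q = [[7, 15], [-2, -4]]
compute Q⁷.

tr Q = 3 and det Q = 2, so the characteristic polynomial is λ² − (3)λ + (2) with roots 2 and 1.
Eigenvectors give P = [[-3, -5], [1, 2]] with P⁻¹ = [[-2, -5], [1, 3]], and Q = P·diag(2, 1)·P⁻¹.
Then Q⁷ = P·diag(128, 1)·P⁻¹ = [[-384, -5], [128, 2]] · [[-2, -5], [1, 3]] = [[763, 1905], [-254, -634]].

[[763, 1905], [-254, -634]]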